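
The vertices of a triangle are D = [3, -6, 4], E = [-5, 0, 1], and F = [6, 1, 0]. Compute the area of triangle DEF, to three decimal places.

DE = (-8, 6, -3),  DF = (3, 7, -4)
i: 6·(-4) - (-3)·7 = -24 - (-21) = -3
j: (-3)·3 - (-8)·(-4) = -9 - 32 = -41
k: (-8)·7 - 6·3 = -56 - 18 = -74
DE × DF = (-3, -41, -74)
|DE × DF| = √7166 ≈ 84.6522
area = ½ · 84.6522 ≈ 42.326

42.326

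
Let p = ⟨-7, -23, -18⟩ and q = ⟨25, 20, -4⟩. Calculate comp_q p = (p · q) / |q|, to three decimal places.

p · q = (-7)·25 + (-23)·20 + (-18)·(-4) = -175 - 460 + 72 = -563
|q| = √(625 + 400 + 16) = √1041 ≈ 32.2645
comp_q p = -563 / √1041 ≈ -17.450

-17.450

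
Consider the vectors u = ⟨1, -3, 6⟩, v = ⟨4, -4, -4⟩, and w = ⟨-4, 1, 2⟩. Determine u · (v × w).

v × w:
i: (-4)·2 - (-4)·1 = -8 - (-4) = -4
j: (-4)·(-4) - 4·2 = 16 - 8 = 8
k: 4·1 - (-4)·(-4) = 4 - 16 = -12
v × w = (-4, 8, -12)
u · (v × w) = 1·(-4) + (-3)·8 + 6·(-12) = -4 - 24 - 72 = -100

-100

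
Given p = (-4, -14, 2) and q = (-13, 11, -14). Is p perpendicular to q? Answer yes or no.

no

p · q = (-4)·(-13) + (-14)·11 + 2·(-14) = 52 - 154 - 28 = -130
Nonzero, so the vectors are not orthogonal.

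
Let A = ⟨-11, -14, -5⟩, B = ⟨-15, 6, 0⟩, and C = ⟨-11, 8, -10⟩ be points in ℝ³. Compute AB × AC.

(-210, -20, -88)

AB = (-4, 20, 5)
AC = (0, 22, -5)
i: 20·(-5) - 5·22 = -100 - 110 = -210
j: 5·0 - (-4)·(-5) = 0 - 20 = -20
k: (-4)·22 - 20·0 = -88 - 0 = -88
AB × AC = (-210, -20, -88)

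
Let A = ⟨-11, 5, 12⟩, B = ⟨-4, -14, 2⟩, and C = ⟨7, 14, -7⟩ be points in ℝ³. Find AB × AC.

(451, -47, 405)

AB = (7, -19, -10)
AC = (18, 9, -19)
i: (-19)·(-19) - (-10)·9 = 361 - (-90) = 451
j: (-10)·18 - 7·(-19) = -180 - (-133) = -47
k: 7·9 - (-19)·18 = 63 - (-342) = 405
AB × AC = (451, -47, 405)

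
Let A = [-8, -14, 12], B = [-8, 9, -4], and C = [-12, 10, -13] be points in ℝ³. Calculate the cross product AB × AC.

(-191, 64, 92)

AB = (0, 23, -16)
AC = (-4, 24, -25)
i: 23·(-25) - (-16)·24 = -575 - (-384) = -191
j: (-16)·(-4) - 0·(-25) = 64 - 0 = 64
k: 0·24 - 23·(-4) = 0 - (-92) = 92
AB × AC = (-191, 64, 92)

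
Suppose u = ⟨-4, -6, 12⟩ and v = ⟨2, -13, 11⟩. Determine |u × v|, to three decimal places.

i: (-6)·11 - 12·(-13) = -66 - (-156) = 90
j: 12·2 - (-4)·11 = 24 - (-44) = 68
k: (-4)·(-13) - (-6)·2 = 52 - (-12) = 64
u × v = (90, 68, 64)
|u × v| = √(90² + 68² + 64²) = √16820 ≈ 129.6919

129.692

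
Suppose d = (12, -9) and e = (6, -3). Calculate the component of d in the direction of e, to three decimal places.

d · e = 12·6 + (-9)·(-3) = 72 + 27 = 99
|e| = √(36 + 9) = √45 ≈ 6.7082
comp_e d = 99 / √45 ≈ 14.758

14.758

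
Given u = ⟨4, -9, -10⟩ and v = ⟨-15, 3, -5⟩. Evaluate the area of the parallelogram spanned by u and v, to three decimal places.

222.832

i: (-9)·(-5) - (-10)·3 = 45 - (-30) = 75
j: (-10)·(-15) - 4·(-5) = 150 - (-20) = 170
k: 4·3 - (-9)·(-15) = 12 - 135 = -123
u × v = (75, 170, -123)
|u × v| = √(75² + 170² + (-123)²) = √49654 ≈ 222.8318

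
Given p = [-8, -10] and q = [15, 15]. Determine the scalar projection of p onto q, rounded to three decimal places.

p · q = (-8)·15 + (-10)·15 = -120 - 150 = -270
|q| = √(225 + 225) = √450 ≈ 21.2132
comp_q p = -270 / √450 ≈ -12.728

-12.728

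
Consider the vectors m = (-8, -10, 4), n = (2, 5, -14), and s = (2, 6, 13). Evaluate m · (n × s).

-644

n × s:
i: 5·13 - (-14)·6 = 65 - (-84) = 149
j: (-14)·2 - 2·13 = -28 - 26 = -54
k: 2·6 - 5·2 = 12 - 10 = 2
n × s = (149, -54, 2)
m · (n × s) = (-8)·149 + (-10)·(-54) + 4·2 = -1192 + 540 + 8 = -644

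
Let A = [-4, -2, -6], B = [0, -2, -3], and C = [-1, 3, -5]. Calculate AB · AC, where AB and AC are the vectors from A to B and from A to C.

AB = B − A = (4, 0, 3)
AC = C − A = (3, 5, 1)
AB · AC = 4·3 + 0·5 + 3·1 = 12 + 0 + 3 = 15

15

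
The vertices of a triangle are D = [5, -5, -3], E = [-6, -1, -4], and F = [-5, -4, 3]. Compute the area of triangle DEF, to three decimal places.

42.550

DE = (-11, 4, -1),  DF = (-10, 1, 6)
i: 4·6 - (-1)·1 = 24 - (-1) = 25
j: (-1)·(-10) - (-11)·6 = 10 - (-66) = 76
k: (-11)·1 - 4·(-10) = -11 - (-40) = 29
DE × DF = (25, 76, 29)
|DE × DF| = √7242 ≈ 85.0999
area = ½ · 85.0999 ≈ 42.550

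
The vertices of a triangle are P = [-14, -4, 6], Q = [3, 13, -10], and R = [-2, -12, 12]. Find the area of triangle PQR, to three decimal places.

PQ = (17, 17, -16),  PR = (12, -8, 6)
i: 17·6 - (-16)·(-8) = 102 - 128 = -26
j: (-16)·12 - 17·6 = -192 - 102 = -294
k: 17·(-8) - 17·12 = -136 - 204 = -340
PQ × PR = (-26, -294, -340)
|PQ × PR| = √202712 ≈ 450.2355
area = ½ · 450.2355 ≈ 225.118

225.118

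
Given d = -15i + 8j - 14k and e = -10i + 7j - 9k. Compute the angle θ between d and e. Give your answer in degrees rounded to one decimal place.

d · e = (-15)·(-10) + 8·7 + (-14)·(-9) = 150 + 56 + 126 = 332
|d|² = 225 + 64 + 196 = 485,  |d| = √485 ≈ 22.022716
|e|² = 100 + 49 + 81 = 230,  |e| = √230 ≈ 15.165751
cos θ = 332 / (22.022716 · 15.165751) ≈ 0.99404
θ = arccos(0.99404) ≈ 6.3°

6.3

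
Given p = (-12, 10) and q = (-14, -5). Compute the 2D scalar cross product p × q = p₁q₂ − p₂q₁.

200

(-12)·(-5) - 10·(-14) = 60 - (-140) = 200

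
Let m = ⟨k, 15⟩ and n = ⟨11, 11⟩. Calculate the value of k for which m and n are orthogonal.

m · n = k·11 + 15·11 = 165 + 11k
Set equal to 0: 11k = -165, so k = -15.

-15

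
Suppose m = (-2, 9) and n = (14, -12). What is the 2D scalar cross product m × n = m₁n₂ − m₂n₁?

-102

(-2)·(-12) - 9·14 = 24 - 126 = -102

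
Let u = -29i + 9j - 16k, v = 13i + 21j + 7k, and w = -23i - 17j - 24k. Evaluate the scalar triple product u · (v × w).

8332

v × w:
i: 21·(-24) - 7·(-17) = -504 - (-119) = -385
j: 7·(-23) - 13·(-24) = -161 - (-312) = 151
k: 13·(-17) - 21·(-23) = -221 - (-483) = 262
v × w = (-385, 151, 262)
u · (v × w) = (-29)·(-385) + 9·151 + (-16)·262 = 11165 + 1359 - 4192 = 8332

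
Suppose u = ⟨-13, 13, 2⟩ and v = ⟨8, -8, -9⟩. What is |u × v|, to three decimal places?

i: 13·(-9) - 2·(-8) = -117 - (-16) = -101
j: 2·8 - (-13)·(-9) = 16 - 117 = -101
k: (-13)·(-8) - 13·8 = 104 - 104 = 0
u × v = (-101, -101, 0)
|u × v| = √((-101)² + (-101)² + 0²) = √20402 ≈ 142.8356

142.836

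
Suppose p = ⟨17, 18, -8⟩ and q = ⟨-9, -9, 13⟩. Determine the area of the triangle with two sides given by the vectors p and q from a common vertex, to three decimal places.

i: 18·13 - (-8)·(-9) = 234 - 72 = 162
j: (-8)·(-9) - 17·13 = 72 - 221 = -149
k: 17·(-9) - 18·(-9) = -153 - (-162) = 9
p × q = (162, -149, 9)
|p × q| = √(162² + (-149)² + 9²) = √48526 ≈ 220.2862
area = ½ · 220.2862 ≈ 110.143

110.143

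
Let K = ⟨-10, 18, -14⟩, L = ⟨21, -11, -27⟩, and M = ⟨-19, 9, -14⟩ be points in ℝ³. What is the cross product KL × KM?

KL = (31, -29, -13)
KM = (-9, -9, 0)
i: (-29)·0 - (-13)·(-9) = 0 - 117 = -117
j: (-13)·(-9) - 31·0 = 117 - 0 = 117
k: 31·(-9) - (-29)·(-9) = -279 - 261 = -540
KL × KM = (-117, 117, -540)

(-117, 117, -540)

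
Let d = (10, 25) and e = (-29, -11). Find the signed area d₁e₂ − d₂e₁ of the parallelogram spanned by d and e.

615

10·(-11) - 25·(-29) = -110 - (-725) = 615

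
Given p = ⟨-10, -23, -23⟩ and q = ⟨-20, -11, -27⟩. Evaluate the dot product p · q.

p · q = (-10)·(-20) + (-23)·(-11) + (-23)·(-27) = 200 + 253 + 621 = 1074

1074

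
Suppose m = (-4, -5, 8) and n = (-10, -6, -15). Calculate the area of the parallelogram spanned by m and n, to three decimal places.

188.162

i: (-5)·(-15) - 8·(-6) = 75 - (-48) = 123
j: 8·(-10) - (-4)·(-15) = -80 - 60 = -140
k: (-4)·(-6) - (-5)·(-10) = 24 - 50 = -26
m × n = (123, -140, -26)
|m × n| = √(123² + (-140)² + (-26)²) = √35405 ≈ 188.1622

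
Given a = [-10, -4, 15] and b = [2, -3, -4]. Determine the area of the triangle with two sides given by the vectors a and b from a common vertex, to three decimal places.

i: (-4)·(-4) - 15·(-3) = 16 - (-45) = 61
j: 15·2 - (-10)·(-4) = 30 - 40 = -10
k: (-10)·(-3) - (-4)·2 = 30 - (-8) = 38
a × b = (61, -10, 38)
|a × b| = √(61² + (-10)² + 38²) = √5265 ≈ 72.5603
area = ½ · 72.5603 ≈ 36.280

36.280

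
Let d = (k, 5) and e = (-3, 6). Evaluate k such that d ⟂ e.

10

d · e = k·(-3) + 5·6 = 30 - 3k
Set equal to 0: -3k = -30, so k = 10.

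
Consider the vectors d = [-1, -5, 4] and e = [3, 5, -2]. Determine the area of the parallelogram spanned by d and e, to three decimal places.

i: (-5)·(-2) - 4·5 = 10 - 20 = -10
j: 4·3 - (-1)·(-2) = 12 - 2 = 10
k: (-1)·5 - (-5)·3 = -5 - (-15) = 10
d × e = (-10, 10, 10)
|d × e| = √((-10)² + 10² + 10²) = √300 ≈ 17.3205

17.321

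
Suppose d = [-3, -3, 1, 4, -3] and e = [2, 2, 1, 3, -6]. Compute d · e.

d · e = (-3)·2 + (-3)·2 + 1·1 + 4·3 + (-3)·(-6) = -6 - 6 + 1 + 12 + 18 = 19

19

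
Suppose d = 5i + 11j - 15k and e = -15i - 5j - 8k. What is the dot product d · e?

d · e = 5·(-15) + 11·(-5) + (-15)·(-8) = -75 - 55 + 120 = -10

-10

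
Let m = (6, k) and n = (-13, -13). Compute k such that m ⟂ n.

m · n = 6·(-13) + k·(-13) = -78 - 13k
Set equal to 0: -13k = 78, so k = -6.

-6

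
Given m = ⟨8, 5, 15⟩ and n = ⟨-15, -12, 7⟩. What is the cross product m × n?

(215, -281, -21)

i: 5·7 - 15·(-12) = 35 - (-180) = 215
j: 15·(-15) - 8·7 = -225 - 56 = -281
k: 8·(-12) - 5·(-15) = -96 - (-75) = -21
m × n = (215, -281, -21)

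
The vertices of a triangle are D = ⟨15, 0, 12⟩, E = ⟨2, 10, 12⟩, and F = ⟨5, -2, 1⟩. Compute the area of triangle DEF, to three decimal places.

110.028

DE = (-13, 10, 0),  DF = (-10, -2, -11)
i: 10·(-11) - 0·(-2) = -110 - 0 = -110
j: 0·(-10) - (-13)·(-11) = 0 - 143 = -143
k: (-13)·(-2) - 10·(-10) = 26 - (-100) = 126
DE × DF = (-110, -143, 126)
|DE × DF| = √48425 ≈ 220.0568
area = ½ · 220.0568 ≈ 110.028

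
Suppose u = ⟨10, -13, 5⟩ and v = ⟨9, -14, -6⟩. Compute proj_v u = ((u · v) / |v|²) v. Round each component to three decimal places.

(6.958, -10.824, -4.639)

u · v = 10·9 + (-13)·(-14) + 5·(-6) = 90 + 182 - 30 = 242
|v|² = 81 + 196 + 36 = 313
proj_v u = (242/313) · (9, -14, -6) ≈ (6.958, -10.824, -4.639)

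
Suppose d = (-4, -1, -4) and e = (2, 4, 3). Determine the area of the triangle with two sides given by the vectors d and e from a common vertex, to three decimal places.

i: (-1)·3 - (-4)·4 = -3 - (-16) = 13
j: (-4)·2 - (-4)·3 = -8 - (-12) = 4
k: (-4)·4 - (-1)·2 = -16 - (-2) = -14
d × e = (13, 4, -14)
|d × e| = √(13² + 4² + (-14)²) = √381 ≈ 19.5192
area = ½ · 19.5192 ≈ 9.760

9.760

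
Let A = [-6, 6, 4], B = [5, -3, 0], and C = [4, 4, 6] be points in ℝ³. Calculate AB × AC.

(-26, -62, 68)

AB = (11, -9, -4)
AC = (10, -2, 2)
i: (-9)·2 - (-4)·(-2) = -18 - 8 = -26
j: (-4)·10 - 11·2 = -40 - 22 = -62
k: 11·(-2) - (-9)·10 = -22 - (-90) = 68
AB × AC = (-26, -62, 68)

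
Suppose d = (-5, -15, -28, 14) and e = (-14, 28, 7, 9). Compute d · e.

d · e = (-5)·(-14) + (-15)·28 + (-28)·7 + 14·9 = 70 - 420 - 196 + 126 = -420

-420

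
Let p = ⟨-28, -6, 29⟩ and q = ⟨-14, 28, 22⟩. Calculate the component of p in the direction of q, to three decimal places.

22.529

p · q = (-28)·(-14) + (-6)·28 + 29·22 = 392 - 168 + 638 = 862
|q| = √(196 + 784 + 484) = √1464 ≈ 38.2623
comp_q p = 862 / √1464 ≈ 22.529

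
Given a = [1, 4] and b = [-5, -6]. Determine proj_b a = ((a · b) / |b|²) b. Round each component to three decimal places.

(2.377, 2.852)

a · b = 1·(-5) + 4·(-6) = -5 - 24 = -29
|b|² = 25 + 36 = 61
proj_b a = (-29/61) · (-5, -6) ≈ (2.377, 2.852)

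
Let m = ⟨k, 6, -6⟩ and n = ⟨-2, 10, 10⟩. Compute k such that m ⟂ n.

m · n = k·(-2) + 6·10 + (-6)·10 = 0 - 2k
Set equal to 0: -2k = 0, so k = 0.

0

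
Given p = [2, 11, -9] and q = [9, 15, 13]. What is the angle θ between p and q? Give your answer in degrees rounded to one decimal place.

p · q = 2·9 + 11·15 + (-9)·13 = 18 + 165 - 117 = 66
|p|² = 4 + 121 + 81 = 206,  |p| = √206 ≈ 14.352700
|q|² = 81 + 225 + 169 = 475,  |q| = √475 ≈ 21.794495
cos θ = 66 / (14.352700 · 21.794495) ≈ 0.21099
θ = arccos(0.21099) ≈ 77.8°

77.8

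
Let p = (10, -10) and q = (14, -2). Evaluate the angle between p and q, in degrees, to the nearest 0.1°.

36.9

p · q = 10·14 + (-10)·(-2) = 140 + 20 = 160
|p|² = 100 + 100 = 200,  |p| = √200 ≈ 14.142136
|q|² = 196 + 4 = 200,  |q| = √200 ≈ 14.142136
cos θ = 160 / (14.142136 · 14.142136) ≈ 0.80000
θ = arccos(0.80000) ≈ 36.9°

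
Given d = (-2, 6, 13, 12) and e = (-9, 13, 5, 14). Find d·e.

d · e = (-2)·(-9) + 6·13 + 13·5 + 12·14 = 18 + 78 + 65 + 168 = 329

329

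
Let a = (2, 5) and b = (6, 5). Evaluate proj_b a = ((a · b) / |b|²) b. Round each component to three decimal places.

a · b = 2·6 + 5·5 = 12 + 25 = 37
|b|² = 36 + 25 = 61
proj_b a = (37/61) · (6, 5) ≈ (3.639, 3.033)

(3.639, 3.033)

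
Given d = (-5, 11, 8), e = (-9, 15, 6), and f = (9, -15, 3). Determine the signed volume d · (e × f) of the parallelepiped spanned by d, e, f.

216

e × f:
i: 15·3 - 6·(-15) = 45 - (-90) = 135
j: 6·9 - (-9)·3 = 54 - (-27) = 81
k: (-9)·(-15) - 15·9 = 135 - 135 = 0
e × f = (135, 81, 0)
d · (e × f) = (-5)·135 + 11·81 + 8·0 = -675 + 891 + 0 = 216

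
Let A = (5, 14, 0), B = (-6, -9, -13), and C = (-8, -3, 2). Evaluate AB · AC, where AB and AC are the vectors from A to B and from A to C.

508

AB = B − A = (-11, -23, -13)
AC = C − A = (-13, -17, 2)
AB · AC = (-11)·(-13) + (-23)·(-17) + (-13)·2 = 143 + 391 - 26 = 508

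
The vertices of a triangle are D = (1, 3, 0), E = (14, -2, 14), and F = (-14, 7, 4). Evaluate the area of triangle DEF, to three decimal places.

136.884

DE = (13, -5, 14),  DF = (-15, 4, 4)
i: (-5)·4 - 14·4 = -20 - 56 = -76
j: 14·(-15) - 13·4 = -210 - 52 = -262
k: 13·4 - (-5)·(-15) = 52 - 75 = -23
DE × DF = (-76, -262, -23)
|DE × DF| = √74949 ≈ 273.7682
area = ½ · 273.7682 ≈ 136.884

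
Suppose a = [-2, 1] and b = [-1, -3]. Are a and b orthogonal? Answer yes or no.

no

a · b = (-2)·(-1) + 1·(-3) = 2 - 3 = -1
Nonzero, so the vectors are not orthogonal.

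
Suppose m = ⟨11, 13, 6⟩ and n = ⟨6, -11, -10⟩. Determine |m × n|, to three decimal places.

254.976

i: 13·(-10) - 6·(-11) = -130 - (-66) = -64
j: 6·6 - 11·(-10) = 36 - (-110) = 146
k: 11·(-11) - 13·6 = -121 - 78 = -199
m × n = (-64, 146, -199)
|m × n| = √((-64)² + 146² + (-199)²) = √65013 ≈ 254.9765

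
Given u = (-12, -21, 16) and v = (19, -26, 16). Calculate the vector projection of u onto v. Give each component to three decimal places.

(8.435, -11.542, 7.103)

u · v = (-12)·19 + (-21)·(-26) + 16·16 = -228 + 546 + 256 = 574
|v|² = 361 + 676 + 256 = 1293
proj_v u = (574/1293) · (19, -26, 16) ≈ (8.435, -11.542, 7.103)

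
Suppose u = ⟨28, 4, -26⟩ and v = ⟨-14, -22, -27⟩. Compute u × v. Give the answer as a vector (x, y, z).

i: 4·(-27) - (-26)·(-22) = -108 - 572 = -680
j: (-26)·(-14) - 28·(-27) = 364 - (-756) = 1120
k: 28·(-22) - 4·(-14) = -616 - (-56) = -560
u × v = (-680, 1120, -560)

(-680, 1120, -560)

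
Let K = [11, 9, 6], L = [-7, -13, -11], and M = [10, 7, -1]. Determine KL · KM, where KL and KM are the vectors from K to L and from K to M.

181

KL = L − K = (-18, -22, -17)
KM = M − K = (-1, -2, -7)
KL · KM = (-18)·(-1) + (-22)·(-2) + (-17)·(-7) = 18 + 44 + 119 = 181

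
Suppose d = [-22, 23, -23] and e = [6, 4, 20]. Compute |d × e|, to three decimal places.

668.569

i: 23·20 - (-23)·4 = 460 - (-92) = 552
j: (-23)·6 - (-22)·20 = -138 - (-440) = 302
k: (-22)·4 - 23·6 = -88 - 138 = -226
d × e = (552, 302, -226)
|d × e| = √(552² + 302² + (-226)²) = √446984 ≈ 668.5686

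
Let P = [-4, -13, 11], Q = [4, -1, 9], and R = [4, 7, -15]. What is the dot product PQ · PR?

PQ = Q − P = (8, 12, -2)
PR = R − P = (8, 20, -26)
PQ · PR = 8·8 + 12·20 + (-2)·(-26) = 64 + 240 + 52 = 356

356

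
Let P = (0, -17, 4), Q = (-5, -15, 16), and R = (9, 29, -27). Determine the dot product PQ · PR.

PQ = Q − P = (-5, 2, 12)
PR = R − P = (9, 46, -31)
PQ · PR = (-5)·9 + 2·46 + 12·(-31) = -45 + 92 - 372 = -325

-325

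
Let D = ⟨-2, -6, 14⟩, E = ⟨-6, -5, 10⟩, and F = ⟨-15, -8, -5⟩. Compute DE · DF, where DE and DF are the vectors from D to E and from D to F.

126

DE = E − D = (-4, 1, -4)
DF = F − D = (-13, -2, -19)
DE · DF = (-4)·(-13) + 1·(-2) + (-4)·(-19) = 52 - 2 + 76 = 126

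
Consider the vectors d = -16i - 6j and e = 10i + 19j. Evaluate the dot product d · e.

-274

d · e = (-16)·10 + (-6)·19 = -160 - 114 = -274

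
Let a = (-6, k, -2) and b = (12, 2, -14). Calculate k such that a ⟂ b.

a · b = (-6)·12 + k·2 + (-2)·(-14) = -44 + 2k
Set equal to 0: 2k = 44, so k = 22.

22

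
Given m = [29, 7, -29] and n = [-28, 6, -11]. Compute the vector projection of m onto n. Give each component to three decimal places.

m · n = 29·(-28) + 7·6 + (-29)·(-11) = -812 + 42 + 319 = -451
|n|² = 784 + 36 + 121 = 941
proj_n m = (-451/941) · (-28, 6, -11) ≈ (13.420, -2.876, 5.272)

(13.420, -2.876, 5.272)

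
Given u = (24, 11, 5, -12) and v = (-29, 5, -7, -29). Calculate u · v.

u · v = 24·(-29) + 11·5 + 5·(-7) + (-12)·(-29) = -696 + 55 - 35 + 348 = -328

-328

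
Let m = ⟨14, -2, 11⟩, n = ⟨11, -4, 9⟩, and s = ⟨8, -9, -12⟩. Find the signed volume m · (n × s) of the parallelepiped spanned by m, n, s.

661

n × s:
i: (-4)·(-12) - 9·(-9) = 48 - (-81) = 129
j: 9·8 - 11·(-12) = 72 - (-132) = 204
k: 11·(-9) - (-4)·8 = -99 - (-32) = -67
n × s = (129, 204, -67)
m · (n × s) = 14·129 + (-2)·204 + 11·(-67) = 1806 - 408 - 737 = 661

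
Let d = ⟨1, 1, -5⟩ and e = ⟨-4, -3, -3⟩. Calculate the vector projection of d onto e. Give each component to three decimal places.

(-0.941, -0.706, -0.706)

d · e = 1·(-4) + 1·(-3) + (-5)·(-3) = -4 - 3 + 15 = 8
|e|² = 16 + 9 + 9 = 34
proj_e d = (8/34) · (-4, -3, -3) ≈ (-0.941, -0.706, -0.706)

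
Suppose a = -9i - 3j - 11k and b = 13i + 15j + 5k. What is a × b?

(150, -98, -96)

i: (-3)·5 - (-11)·15 = -15 - (-165) = 150
j: (-11)·13 - (-9)·5 = -143 - (-45) = -98
k: (-9)·15 - (-3)·13 = -135 - (-39) = -96
a × b = (150, -98, -96)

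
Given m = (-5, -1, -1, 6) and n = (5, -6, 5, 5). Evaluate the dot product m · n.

6

m · n = (-5)·5 + (-1)·(-6) + (-1)·5 + 6·5 = -25 + 6 - 5 + 30 = 6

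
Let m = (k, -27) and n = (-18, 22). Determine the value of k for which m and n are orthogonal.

-33

m · n = k·(-18) + (-27)·22 = -594 - 18k
Set equal to 0: -18k = 594, so k = -33.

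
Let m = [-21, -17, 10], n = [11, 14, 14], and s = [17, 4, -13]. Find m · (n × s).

-3419

n × s:
i: 14·(-13) - 14·4 = -182 - 56 = -238
j: 14·17 - 11·(-13) = 238 - (-143) = 381
k: 11·4 - 14·17 = 44 - 238 = -194
n × s = (-238, 381, -194)
m · (n × s) = (-21)·(-238) + (-17)·381 + 10·(-194) = 4998 - 6477 - 1940 = -3419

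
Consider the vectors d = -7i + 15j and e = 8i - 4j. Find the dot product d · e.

-116

d · e = (-7)·8 + 15·(-4) = -56 - 60 = -116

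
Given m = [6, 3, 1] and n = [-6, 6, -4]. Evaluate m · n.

-22

m · n = 6·(-6) + 3·6 + 1·(-4) = -36 + 18 - 4 = -22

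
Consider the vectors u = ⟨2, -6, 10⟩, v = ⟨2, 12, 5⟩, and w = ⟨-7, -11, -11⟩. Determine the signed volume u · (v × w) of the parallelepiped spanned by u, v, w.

v × w:
i: 12·(-11) - 5·(-11) = -132 - (-55) = -77
j: 5·(-7) - 2·(-11) = -35 - (-22) = -13
k: 2·(-11) - 12·(-7) = -22 - (-84) = 62
v × w = (-77, -13, 62)
u · (v × w) = 2·(-77) + (-6)·(-13) + 10·62 = -154 + 78 + 620 = 544

544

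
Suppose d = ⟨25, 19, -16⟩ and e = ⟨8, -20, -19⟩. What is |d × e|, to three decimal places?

1004.626

i: 19·(-19) - (-16)·(-20) = -361 - 320 = -681
j: (-16)·8 - 25·(-19) = -128 - (-475) = 347
k: 25·(-20) - 19·8 = -500 - 152 = -652
d × e = (-681, 347, -652)
|d × e| = √((-681)² + 347² + (-652)²) = √1009274 ≈ 1004.6263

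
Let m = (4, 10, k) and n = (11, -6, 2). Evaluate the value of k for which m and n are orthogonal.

m · n = 4·11 + 10·(-6) + k·2 = -16 + 2k
Set equal to 0: 2k = 16, so k = 8.

8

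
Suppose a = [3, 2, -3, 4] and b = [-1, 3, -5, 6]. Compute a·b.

a · b = 3·(-1) + 2·3 + (-3)·(-5) + 4·6 = -3 + 6 + 15 + 24 = 42

42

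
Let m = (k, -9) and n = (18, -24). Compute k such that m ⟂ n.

m · n = k·18 + (-9)·(-24) = 216 + 18k
Set equal to 0: 18k = -216, so k = -12.

-12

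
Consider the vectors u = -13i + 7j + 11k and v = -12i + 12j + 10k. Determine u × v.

i: 7·10 - 11·12 = 70 - 132 = -62
j: 11·(-12) - (-13)·10 = -132 - (-130) = -2
k: (-13)·12 - 7·(-12) = -156 - (-84) = -72
u × v = (-62, -2, -72)

(-62, -2, -72)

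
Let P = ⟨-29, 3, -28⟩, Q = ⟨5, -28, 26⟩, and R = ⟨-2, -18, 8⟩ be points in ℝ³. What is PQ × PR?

(18, 234, 123)

PQ = (34, -31, 54)
PR = (27, -21, 36)
i: (-31)·36 - 54·(-21) = -1116 - (-1134) = 18
j: 54·27 - 34·36 = 1458 - 1224 = 234
k: 34·(-21) - (-31)·27 = -714 - (-837) = 123
PQ × PR = (18, 234, 123)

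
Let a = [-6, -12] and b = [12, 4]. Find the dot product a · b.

a · b = (-6)·12 + (-12)·4 = -72 - 48 = -120

-120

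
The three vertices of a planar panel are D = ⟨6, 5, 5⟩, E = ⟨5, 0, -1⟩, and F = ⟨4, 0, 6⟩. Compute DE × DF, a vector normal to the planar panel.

(-35, 13, -5)

DE = (-1, -5, -6)
DF = (-2, -5, 1)
i: (-5)·1 - (-6)·(-5) = -5 - 30 = -35
j: (-6)·(-2) - (-1)·1 = 12 - (-1) = 13
k: (-1)·(-5) - (-5)·(-2) = 5 - 10 = -5
DE × DF = (-35, 13, -5)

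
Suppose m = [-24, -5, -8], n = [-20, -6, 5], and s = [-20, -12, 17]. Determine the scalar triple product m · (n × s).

n × s:
i: (-6)·17 - 5·(-12) = -102 - (-60) = -42
j: 5·(-20) - (-20)·17 = -100 - (-340) = 240
k: (-20)·(-12) - (-6)·(-20) = 240 - 120 = 120
n × s = (-42, 240, 120)
m · (n × s) = (-24)·(-42) + (-5)·240 + (-8)·120 = 1008 - 1200 - 960 = -1152

-1152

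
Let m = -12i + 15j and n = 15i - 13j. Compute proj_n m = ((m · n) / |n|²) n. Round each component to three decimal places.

(-14.277, 12.373)

m · n = (-12)·15 + 15·(-13) = -180 - 195 = -375
|n|² = 225 + 169 = 394
proj_n m = (-375/394) · (15, -13) ≈ (-14.277, 12.373)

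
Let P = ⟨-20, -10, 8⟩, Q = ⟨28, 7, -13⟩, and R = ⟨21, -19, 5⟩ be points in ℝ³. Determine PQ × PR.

PQ = (48, 17, -21)
PR = (41, -9, -3)
i: 17·(-3) - (-21)·(-9) = -51 - 189 = -240
j: (-21)·41 - 48·(-3) = -861 - (-144) = -717
k: 48·(-9) - 17·41 = -432 - 697 = -1129
PQ × PR = (-240, -717, -1129)

(-240, -717, -1129)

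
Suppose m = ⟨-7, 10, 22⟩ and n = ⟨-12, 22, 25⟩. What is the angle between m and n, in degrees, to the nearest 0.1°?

16.5

m · n = (-7)·(-12) + 10·22 + 22·25 = 84 + 220 + 550 = 854
|m|² = 49 + 100 + 484 = 633,  |m| = √633 ≈ 25.159491
|n|² = 144 + 484 + 625 = 1253,  |n| = √1253 ≈ 35.397740
cos θ = 854 / (25.159491 · 35.397740) ≈ 0.95892
θ = arccos(0.95892) ≈ 16.5°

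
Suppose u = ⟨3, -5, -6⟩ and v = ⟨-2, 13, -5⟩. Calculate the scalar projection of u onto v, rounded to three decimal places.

u · v = 3·(-2) + (-5)·13 + (-6)·(-5) = -6 - 65 + 30 = -41
|v| = √(4 + 169 + 25) = √198 ≈ 14.0712
comp_v u = -41 / √198 ≈ -2.914

-2.914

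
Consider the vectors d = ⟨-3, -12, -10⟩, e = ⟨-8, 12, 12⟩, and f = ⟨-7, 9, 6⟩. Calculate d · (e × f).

420

e × f:
i: 12·6 - 12·9 = 72 - 108 = -36
j: 12·(-7) - (-8)·6 = -84 - (-48) = -36
k: (-8)·9 - 12·(-7) = -72 - (-84) = 12
e × f = (-36, -36, 12)
d · (e × f) = (-3)·(-36) + (-12)·(-36) + (-10)·12 = 108 + 432 - 120 = 420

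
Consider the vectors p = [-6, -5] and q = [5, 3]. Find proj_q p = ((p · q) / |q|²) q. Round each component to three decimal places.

(-6.618, -3.971)

p · q = (-6)·5 + (-5)·3 = -30 - 15 = -45
|q|² = 25 + 9 = 34
proj_q p = (-45/34) · (5, 3) ≈ (-6.618, -3.971)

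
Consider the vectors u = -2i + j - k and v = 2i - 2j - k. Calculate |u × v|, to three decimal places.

i: 1·(-1) - (-1)·(-2) = -1 - 2 = -3
j: (-1)·2 - (-2)·(-1) = -2 - 2 = -4
k: (-2)·(-2) - 1·2 = 4 - 2 = 2
u × v = (-3, -4, 2)
|u × v| = √((-3)² + (-4)² + 2²) = √29 ≈ 5.3852

5.385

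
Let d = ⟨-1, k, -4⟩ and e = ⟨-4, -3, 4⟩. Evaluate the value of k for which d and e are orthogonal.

-4

d · e = (-1)·(-4) + k·(-3) + (-4)·4 = -12 - 3k
Set equal to 0: -3k = 12, so k = -4.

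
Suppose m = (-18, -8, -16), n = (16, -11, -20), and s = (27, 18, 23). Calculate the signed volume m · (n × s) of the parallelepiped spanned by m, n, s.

-4022

n × s:
i: (-11)·23 - (-20)·18 = -253 - (-360) = 107
j: (-20)·27 - 16·23 = -540 - 368 = -908
k: 16·18 - (-11)·27 = 288 - (-297) = 585
n × s = (107, -908, 585)
m · (n × s) = (-18)·107 + (-8)·(-908) + (-16)·585 = -1926 + 7264 - 9360 = -4022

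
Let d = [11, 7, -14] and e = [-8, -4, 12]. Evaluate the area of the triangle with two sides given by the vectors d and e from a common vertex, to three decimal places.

18.221

i: 7·12 - (-14)·(-4) = 84 - 56 = 28
j: (-14)·(-8) - 11·12 = 112 - 132 = -20
k: 11·(-4) - 7·(-8) = -44 - (-56) = 12
d × e = (28, -20, 12)
|d × e| = √(28² + (-20)² + 12²) = √1328 ≈ 36.4417
area = ½ · 36.4417 ≈ 18.221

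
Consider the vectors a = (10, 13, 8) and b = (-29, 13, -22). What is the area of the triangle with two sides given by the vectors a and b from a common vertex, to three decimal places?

i: 13·(-22) - 8·13 = -286 - 104 = -390
j: 8·(-29) - 10·(-22) = -232 - (-220) = -12
k: 10·13 - 13·(-29) = 130 - (-377) = 507
a × b = (-390, -12, 507)
|a × b| = √((-390)² + (-12)² + 507²) = √409293 ≈ 639.7601
area = ½ · 639.7601 ≈ 319.880

319.880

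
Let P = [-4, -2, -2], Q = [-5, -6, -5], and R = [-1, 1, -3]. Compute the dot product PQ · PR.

-12

PQ = Q − P = (-1, -4, -3)
PR = R − P = (3, 3, -1)
PQ · PR = (-1)·3 + (-4)·3 + (-3)·(-1) = -3 - 12 + 3 = -12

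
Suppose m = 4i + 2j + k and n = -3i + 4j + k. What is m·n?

m · n = 4·(-3) + 2·4 + 1·1 = -12 + 8 + 1 = -3

-3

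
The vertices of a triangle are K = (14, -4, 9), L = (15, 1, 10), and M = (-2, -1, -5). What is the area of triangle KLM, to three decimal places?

55.277

KL = (1, 5, 1),  KM = (-16, 3, -14)
i: 5·(-14) - 1·3 = -70 - 3 = -73
j: 1·(-16) - 1·(-14) = -16 - (-14) = -2
k: 1·3 - 5·(-16) = 3 - (-80) = 83
KL × KM = (-73, -2, 83)
|KL × KM| = √12222 ≈ 110.5532
area = ½ · 110.5532 ≈ 55.277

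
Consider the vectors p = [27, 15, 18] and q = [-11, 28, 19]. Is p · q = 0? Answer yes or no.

p · q = 27·(-11) + 15·28 + 18·19 = -297 + 420 + 342 = 465
Nonzero, so the vectors are not orthogonal.

no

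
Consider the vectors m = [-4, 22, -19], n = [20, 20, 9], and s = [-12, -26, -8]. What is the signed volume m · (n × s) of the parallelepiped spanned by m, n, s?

6168

n × s:
i: 20·(-8) - 9·(-26) = -160 - (-234) = 74
j: 9·(-12) - 20·(-8) = -108 - (-160) = 52
k: 20·(-26) - 20·(-12) = -520 - (-240) = -280
n × s = (74, 52, -280)
m · (n × s) = (-4)·74 + 22·52 + (-19)·(-280) = -296 + 1144 + 5320 = 6168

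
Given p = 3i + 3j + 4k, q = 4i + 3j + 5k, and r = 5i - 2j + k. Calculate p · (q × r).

q × r:
i: 3·1 - 5·(-2) = 3 - (-10) = 13
j: 5·5 - 4·1 = 25 - 4 = 21
k: 4·(-2) - 3·5 = -8 - 15 = -23
q × r = (13, 21, -23)
p · (q × r) = 3·13 + 3·21 + 4·(-23) = 39 + 63 - 92 = 10

10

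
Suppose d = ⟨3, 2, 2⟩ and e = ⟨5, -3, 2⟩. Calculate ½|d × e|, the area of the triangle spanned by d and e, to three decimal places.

i: 2·2 - 2·(-3) = 4 - (-6) = 10
j: 2·5 - 3·2 = 10 - 6 = 4
k: 3·(-3) - 2·5 = -9 - 10 = -19
d × e = (10, 4, -19)
|d × e| = √(10² + 4² + (-19)²) = √477 ≈ 21.8403
area = ½ · 21.8403 ≈ 10.920

10.920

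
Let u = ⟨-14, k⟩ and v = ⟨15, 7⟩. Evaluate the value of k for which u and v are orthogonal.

u · v = (-14)·15 + k·7 = -210 + 7k
Set equal to 0: 7k = 210, so k = 30.

30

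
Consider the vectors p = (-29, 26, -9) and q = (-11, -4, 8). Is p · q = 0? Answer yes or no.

no

p · q = (-29)·(-11) + 26·(-4) + (-9)·8 = 319 - 104 - 72 = 143
Nonzero, so the vectors are not orthogonal.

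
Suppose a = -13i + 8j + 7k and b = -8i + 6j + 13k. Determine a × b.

(62, 113, -14)

i: 8·13 - 7·6 = 104 - 42 = 62
j: 7·(-8) - (-13)·13 = -56 - (-169) = 113
k: (-13)·6 - 8·(-8) = -78 - (-64) = -14
a × b = (62, 113, -14)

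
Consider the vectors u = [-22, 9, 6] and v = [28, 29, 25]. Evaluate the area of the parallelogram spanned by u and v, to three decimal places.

1144.651

i: 9·25 - 6·29 = 225 - 174 = 51
j: 6·28 - (-22)·25 = 168 - (-550) = 718
k: (-22)·29 - 9·28 = -638 - 252 = -890
u × v = (51, 718, -890)
|u × v| = √(51² + 718² + (-890)²) = √1310225 ≈ 1144.6506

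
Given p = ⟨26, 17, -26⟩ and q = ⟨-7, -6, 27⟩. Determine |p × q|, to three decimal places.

602.974

i: 17·27 - (-26)·(-6) = 459 - 156 = 303
j: (-26)·(-7) - 26·27 = 182 - 702 = -520
k: 26·(-6) - 17·(-7) = -156 - (-119) = -37
p × q = (303, -520, -37)
|p × q| = √(303² + (-520)² + (-37)²) = √363578 ≈ 602.9743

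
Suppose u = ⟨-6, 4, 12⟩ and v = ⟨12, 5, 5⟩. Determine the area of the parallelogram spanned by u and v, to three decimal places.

i: 4·5 - 12·5 = 20 - 60 = -40
j: 12·12 - (-6)·5 = 144 - (-30) = 174
k: (-6)·5 - 4·12 = -30 - 48 = -78
u × v = (-40, 174, -78)
|u × v| = √((-40)² + 174² + (-78)²) = √37960 ≈ 194.8333

194.833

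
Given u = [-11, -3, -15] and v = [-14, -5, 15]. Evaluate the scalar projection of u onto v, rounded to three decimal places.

-2.652

u · v = (-11)·(-14) + (-3)·(-5) + (-15)·15 = 154 + 15 - 225 = -56
|v| = √(196 + 25 + 225) = √446 ≈ 21.1187
comp_v u = -56 / √446 ≈ -2.652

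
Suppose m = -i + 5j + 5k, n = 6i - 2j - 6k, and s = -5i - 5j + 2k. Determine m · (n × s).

n × s:
i: (-2)·2 - (-6)·(-5) = -4 - 30 = -34
j: (-6)·(-5) - 6·2 = 30 - 12 = 18
k: 6·(-5) - (-2)·(-5) = -30 - 10 = -40
n × s = (-34, 18, -40)
m · (n × s) = (-1)·(-34) + 5·18 + 5·(-40) = 34 + 90 - 200 = -76

-76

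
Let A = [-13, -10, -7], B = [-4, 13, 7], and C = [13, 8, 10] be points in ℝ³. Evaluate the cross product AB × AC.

(139, 211, -436)

AB = (9, 23, 14)
AC = (26, 18, 17)
i: 23·17 - 14·18 = 391 - 252 = 139
j: 14·26 - 9·17 = 364 - 153 = 211
k: 9·18 - 23·26 = 162 - 598 = -436
AB × AC = (139, 211, -436)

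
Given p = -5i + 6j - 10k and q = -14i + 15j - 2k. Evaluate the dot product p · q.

180

p · q = (-5)·(-14) + 6·15 + (-10)·(-2) = 70 + 90 + 20 = 180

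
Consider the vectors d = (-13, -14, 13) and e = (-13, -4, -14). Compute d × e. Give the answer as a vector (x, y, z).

i: (-14)·(-14) - 13·(-4) = 196 - (-52) = 248
j: 13·(-13) - (-13)·(-14) = -169 - 182 = -351
k: (-13)·(-4) - (-14)·(-13) = 52 - 182 = -130
d × e = (248, -351, -130)

(248, -351, -130)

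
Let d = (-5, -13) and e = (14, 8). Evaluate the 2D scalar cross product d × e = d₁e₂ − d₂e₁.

142

(-5)·8 - (-13)·14 = -40 - (-182) = 142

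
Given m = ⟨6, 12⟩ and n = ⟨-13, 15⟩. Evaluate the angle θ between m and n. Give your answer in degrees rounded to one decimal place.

m · n = 6·(-13) + 12·15 = -78 + 180 = 102
|m|² = 36 + 144 = 180,  |m| = √180 ≈ 13.416408
|n|² = 169 + 225 = 394,  |n| = √394 ≈ 19.849433
cos θ = 102 / (13.416408 · 19.849433) ≈ 0.38302
θ = arccos(0.38302) ≈ 67.5°

67.5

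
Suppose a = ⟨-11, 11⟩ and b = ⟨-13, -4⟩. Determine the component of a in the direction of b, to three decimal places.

a · b = (-11)·(-13) + 11·(-4) = 143 - 44 = 99
|b| = √(169 + 16) = √185 ≈ 13.6015
comp_b a = 99 / √185 ≈ 7.279

7.279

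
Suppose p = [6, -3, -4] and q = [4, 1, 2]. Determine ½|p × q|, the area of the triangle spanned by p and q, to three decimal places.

i: (-3)·2 - (-4)·1 = -6 - (-4) = -2
j: (-4)·4 - 6·2 = -16 - 12 = -28
k: 6·1 - (-3)·4 = 6 - (-12) = 18
p × q = (-2, -28, 18)
|p × q| = √((-2)² + (-28)² + 18²) = √1112 ≈ 33.3467
area = ½ · 33.3467 ≈ 16.673

16.673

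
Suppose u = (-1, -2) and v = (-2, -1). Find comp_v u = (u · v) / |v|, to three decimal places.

1.789

u · v = (-1)·(-2) + (-2)·(-1) = 2 + 2 = 4
|v| = √(4 + 1) = √5 ≈ 2.2361
comp_v u = 4 / √5 ≈ 1.789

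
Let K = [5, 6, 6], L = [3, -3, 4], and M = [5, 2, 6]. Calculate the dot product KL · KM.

KL = L − K = (-2, -9, -2)
KM = M − K = (0, -4, 0)
KL · KM = (-2)·0 + (-9)·(-4) + (-2)·0 = 0 + 36 + 0 = 36

36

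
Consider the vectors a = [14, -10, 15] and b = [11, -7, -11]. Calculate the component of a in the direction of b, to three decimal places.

a · b = 14·11 + (-10)·(-7) + 15·(-11) = 154 + 70 - 165 = 59
|b| = √(121 + 49 + 121) = √291 ≈ 17.0587
comp_b a = 59 / √291 ≈ 3.459

3.459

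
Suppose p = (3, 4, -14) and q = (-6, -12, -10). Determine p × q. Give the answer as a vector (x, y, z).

(-208, 114, -12)

i: 4·(-10) - (-14)·(-12) = -40 - 168 = -208
j: (-14)·(-6) - 3·(-10) = 84 - (-30) = 114
k: 3·(-12) - 4·(-6) = -36 - (-24) = -12
p × q = (-208, 114, -12)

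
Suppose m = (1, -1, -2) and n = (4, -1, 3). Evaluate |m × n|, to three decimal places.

i: (-1)·3 - (-2)·(-1) = -3 - 2 = -5
j: (-2)·4 - 1·3 = -8 - 3 = -11
k: 1·(-1) - (-1)·4 = -1 - (-4) = 3
m × n = (-5, -11, 3)
|m × n| = √((-5)² + (-11)² + 3²) = √155 ≈ 12.4499

12.450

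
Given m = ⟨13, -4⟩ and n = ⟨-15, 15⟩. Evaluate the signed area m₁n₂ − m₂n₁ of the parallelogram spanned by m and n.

135

13·15 - (-4)·(-15) = 195 - 60 = 135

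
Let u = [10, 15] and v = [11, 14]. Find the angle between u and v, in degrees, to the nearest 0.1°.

4.5

u · v = 10·11 + 15·14 = 110 + 210 = 320
|u|² = 100 + 225 = 325,  |u| = √325 ≈ 18.027756
|v|² = 121 + 196 = 317,  |v| = √317 ≈ 17.804494
cos θ = 320 / (18.027756 · 17.804494) ≈ 0.99696
θ = arccos(0.99696) ≈ 4.5°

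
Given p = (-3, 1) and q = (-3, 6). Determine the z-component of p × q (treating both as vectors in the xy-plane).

-15

(-3)·6 - 1·(-3) = -18 - (-3) = -15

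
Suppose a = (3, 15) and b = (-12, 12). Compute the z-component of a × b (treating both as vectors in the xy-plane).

3·12 - 15·(-12) = 36 - (-180) = 216

216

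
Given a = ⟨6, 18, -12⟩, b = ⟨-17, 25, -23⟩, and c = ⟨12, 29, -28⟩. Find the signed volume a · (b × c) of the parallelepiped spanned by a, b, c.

b × c:
i: 25·(-28) - (-23)·29 = -700 - (-667) = -33
j: (-23)·12 - (-17)·(-28) = -276 - 476 = -752
k: (-17)·29 - 25·12 = -493 - 300 = -793
b × c = (-33, -752, -793)
a · (b × c) = 6·(-33) + 18·(-752) + (-12)·(-793) = -198 - 13536 + 9516 = -4218

-4218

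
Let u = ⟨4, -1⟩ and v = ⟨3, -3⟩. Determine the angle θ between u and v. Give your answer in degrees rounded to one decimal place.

31.0

u · v = 4·3 + (-1)·(-3) = 12 + 3 = 15
|u|² = 16 + 1 = 17,  |u| = √17 ≈ 4.123106
|v|² = 9 + 9 = 18,  |v| = √18 ≈ 4.242641
cos θ = 15 / (4.123106 · 4.242641) ≈ 0.85749
θ = arccos(0.85749) ≈ 31.0°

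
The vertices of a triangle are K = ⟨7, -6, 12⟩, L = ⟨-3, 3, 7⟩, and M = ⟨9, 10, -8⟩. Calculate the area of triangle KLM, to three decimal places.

KL = (-10, 9, -5),  KM = (2, 16, -20)
i: 9·(-20) - (-5)·16 = -180 - (-80) = -100
j: (-5)·2 - (-10)·(-20) = -10 - 200 = -210
k: (-10)·16 - 9·2 = -160 - 18 = -178
KL × KM = (-100, -210, -178)
|KL × KM| = √85784 ≈ 292.8891
area = ½ · 292.8891 ≈ 146.445

146.445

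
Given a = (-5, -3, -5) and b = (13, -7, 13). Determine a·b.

a · b = (-5)·13 + (-3)·(-7) + (-5)·13 = -65 + 21 - 65 = -109

-109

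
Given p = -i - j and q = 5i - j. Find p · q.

-4

p · q = (-1)·5 + (-1)·(-1) = -5 + 1 = -4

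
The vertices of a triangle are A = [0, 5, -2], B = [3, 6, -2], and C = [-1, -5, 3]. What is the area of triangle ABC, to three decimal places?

16.515

AB = (3, 1, 0),  AC = (-1, -10, 5)
i: 1·5 - 0·(-10) = 5 - 0 = 5
j: 0·(-1) - 3·5 = 0 - 15 = -15
k: 3·(-10) - 1·(-1) = -30 - (-1) = -29
AB × AC = (5, -15, -29)
|AB × AC| = √1091 ≈ 33.0303
area = ½ · 33.0303 ≈ 16.515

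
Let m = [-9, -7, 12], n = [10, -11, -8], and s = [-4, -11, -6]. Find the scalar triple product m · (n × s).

-2294

n × s:
i: (-11)·(-6) - (-8)·(-11) = 66 - 88 = -22
j: (-8)·(-4) - 10·(-6) = 32 - (-60) = 92
k: 10·(-11) - (-11)·(-4) = -110 - 44 = -154
n × s = (-22, 92, -154)
m · (n × s) = (-9)·(-22) + (-7)·92 + 12·(-154) = 198 - 644 - 1848 = -2294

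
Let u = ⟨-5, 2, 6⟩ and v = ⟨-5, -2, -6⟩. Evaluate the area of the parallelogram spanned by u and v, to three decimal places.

63.246

i: 2·(-6) - 6·(-2) = -12 - (-12) = 0
j: 6·(-5) - (-5)·(-6) = -30 - 30 = -60
k: (-5)·(-2) - 2·(-5) = 10 - (-10) = 20
u × v = (0, -60, 20)
|u × v| = √(0² + (-60)² + 20²) = √4000 ≈ 63.2456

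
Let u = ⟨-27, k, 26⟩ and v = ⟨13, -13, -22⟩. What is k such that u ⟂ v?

u · v = (-27)·13 + k·(-13) + 26·(-22) = -923 - 13k
Set equal to 0: -13k = 923, so k = -71.

-71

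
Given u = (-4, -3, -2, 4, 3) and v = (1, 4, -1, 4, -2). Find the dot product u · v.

-4

u · v = (-4)·1 + (-3)·4 + (-2)·(-1) + 4·4 + 3·(-2) = -4 - 12 + 2 + 16 - 6 = -4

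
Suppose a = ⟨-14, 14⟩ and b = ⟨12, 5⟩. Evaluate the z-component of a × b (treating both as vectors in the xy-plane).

(-14)·5 - 14·12 = -70 - 168 = -238

-238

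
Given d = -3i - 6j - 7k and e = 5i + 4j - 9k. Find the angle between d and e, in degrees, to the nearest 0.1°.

d · e = (-3)·5 + (-6)·4 + (-7)·(-9) = -15 - 24 + 63 = 24
|d|² = 9 + 36 + 49 = 94,  |d| = √94 ≈ 9.695360
|e|² = 25 + 16 + 81 = 122,  |e| = √122 ≈ 11.045361
cos θ = 24 / (9.695360 · 11.045361) ≈ 0.22411
θ = arccos(0.22411) ≈ 77.0°

77.0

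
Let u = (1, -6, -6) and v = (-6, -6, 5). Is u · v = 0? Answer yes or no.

u · v = 1·(-6) + (-6)·(-6) + (-6)·5 = -6 + 36 - 30 = 0
Zero, so the vectors are orthogonal.

yes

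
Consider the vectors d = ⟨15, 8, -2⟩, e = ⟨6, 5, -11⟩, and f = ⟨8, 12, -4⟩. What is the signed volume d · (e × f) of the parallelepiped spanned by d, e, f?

e × f:
i: 5·(-4) - (-11)·12 = -20 - (-132) = 112
j: (-11)·8 - 6·(-4) = -88 - (-24) = -64
k: 6·12 - 5·8 = 72 - 40 = 32
e × f = (112, -64, 32)
d · (e × f) = 15·112 + 8·(-64) + (-2)·32 = 1680 - 512 - 64 = 1104

1104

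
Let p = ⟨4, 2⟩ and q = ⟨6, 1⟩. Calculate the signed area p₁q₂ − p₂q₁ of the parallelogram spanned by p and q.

4·1 - 2·6 = 4 - 12 = -8

-8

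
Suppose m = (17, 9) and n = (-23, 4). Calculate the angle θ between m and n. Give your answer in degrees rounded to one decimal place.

m · n = 17·(-23) + 9·4 = -391 + 36 = -355
|m|² = 289 + 81 = 370,  |m| = √370 ≈ 19.235384
|n|² = 529 + 16 = 545,  |n| = √545 ≈ 23.345235
cos θ = -355 / (19.235384 · 23.345235) ≈ -0.79055
θ = arccos(-0.79055) ≈ 142.2°

142.2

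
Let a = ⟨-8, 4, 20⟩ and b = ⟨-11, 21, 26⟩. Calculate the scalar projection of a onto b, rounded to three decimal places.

a · b = (-8)·(-11) + 4·21 + 20·26 = 88 + 84 + 520 = 692
|b| = √(121 + 441 + 676) = √1238 ≈ 35.1852
comp_b a = 692 / √1238 ≈ 19.667

19.667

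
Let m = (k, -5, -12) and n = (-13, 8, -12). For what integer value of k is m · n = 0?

8

m · n = k·(-13) + (-5)·8 + (-12)·(-12) = 104 - 13k
Set equal to 0: -13k = -104, so k = 8.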